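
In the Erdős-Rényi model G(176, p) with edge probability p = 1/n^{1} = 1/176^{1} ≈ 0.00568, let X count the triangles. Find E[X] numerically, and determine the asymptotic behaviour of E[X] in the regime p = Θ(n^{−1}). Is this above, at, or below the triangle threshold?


Number of potential triangles: C(176, 3) = 893200.
Each occurs with probability p³ ≈ (0.00568)³ ≈ 1.83426e-07.
By linearity: E[X] = C(176, 3)·p³ ≈ 893200 · 1.83426e-07 ≈ 0.164.
Here α = 1, so p = 1/n is exactly at the triangle threshold p ~ 1/n. Asymptotically E[X] → c³/6 = 1³/6 = 1/6 ≈ 0.167, a bounded constant. In this regime the triangle count is asymptotically Poisson(c³/6).

E[X] ≈ 0.164; in regime p = Θ(1/n^{1}) E[X] stays bounded (at the triangle threshold p ~ 1/n).


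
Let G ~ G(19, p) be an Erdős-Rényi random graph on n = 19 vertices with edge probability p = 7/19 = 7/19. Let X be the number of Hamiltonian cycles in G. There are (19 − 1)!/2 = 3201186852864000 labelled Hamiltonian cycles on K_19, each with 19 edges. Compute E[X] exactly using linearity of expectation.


K_19 has (19 − 1)!/2 = 3201186852864000 labelled Hamiltonian cycles.
For each such Hamiltonian cycle H, let X_H = 1 if all 19 edges of H are present in G. Then P[X_H = 1] = p^{19} = (7/19)^{19} = 11398895185373143/1978419655660313589123979.
Summing the indicators: E[X] = Σ_H E[X_H] = 3201186852864000 · p^{19} = 3201186852864000 · 11398895185373143/1978419655660313589123979 = 36489993404591253525678231552000/1978419655660313589123979.
Numerically: E[X] ≈ 1.844e+07.

E[X] = 3201186852864000 · (7/19)^{19} = 36489993404591253525678231552000/1978419655660313589123979 ≈ 1.844e+07.


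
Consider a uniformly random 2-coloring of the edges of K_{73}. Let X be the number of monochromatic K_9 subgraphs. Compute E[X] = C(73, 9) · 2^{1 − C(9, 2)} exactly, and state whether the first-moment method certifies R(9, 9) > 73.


E[X] = C(73, 9) · 2^{1 − 36} = 97082021465 · 2^{−35} = 97082021465/34359738368.
As a reduced fraction: E[X] = 97082021465/34359738368 ≈ 2.825.
Is E[X] < 1? NO.
Since E[X] ≥ 1, the first-moment bound is inconclusive at n = 73; it does NOT by itself certify R(9, 9) > 73.

E[X] = 97082021465/34359738368 ≈ 2.825; E[X] ≥ 1; first-moment method inconclusive here.


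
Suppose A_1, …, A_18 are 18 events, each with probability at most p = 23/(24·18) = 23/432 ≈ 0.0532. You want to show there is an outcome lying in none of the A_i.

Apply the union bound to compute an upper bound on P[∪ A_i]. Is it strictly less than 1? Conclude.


Union bound: P[∪_{i=1}^{18} A_i] ≤ Σ_i P[A_i] ≤ 18·p = 18·(23/432) = 23/24.
Numerically: 23/24 ≈ 0.9583.
Is 23/24 < 1? YES.
Since P[∪ A_i] ≤ 23/24 < 1, the complement has P[∩ A_i^c] ≥ 1 − 23/24 = 1/24 > 0, so some outcome avoids every A_i.

18·p = 23/24 ≈ 0.9583; existence CERTIFIED by the union bound.


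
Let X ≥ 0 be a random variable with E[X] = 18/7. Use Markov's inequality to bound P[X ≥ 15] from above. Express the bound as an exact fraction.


μ = E[X] = 18/7, a = 15.
Markov: P[X ≥ 15] ≤ μ/a = (18/7)/15 = 6/35.
Numerically: ≈ 0.1714.
(Since a = 15 > μ = 2.5714, the bound 6/35 is < 1 and informative.)

P[X ≥ 15] ≤ 6/35 ≈ 0.1714.


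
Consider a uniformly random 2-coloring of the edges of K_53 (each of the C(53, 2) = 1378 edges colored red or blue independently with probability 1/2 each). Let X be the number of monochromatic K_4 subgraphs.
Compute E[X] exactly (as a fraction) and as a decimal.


Let X = Σ_S X_S over the C(53, 4) = 292825 subsets S of size 4, where X_S = 1 if the K_4 on S is monochromatic.
For a fixed S, the K_4 on S has C(4, 2) = 6 edges. P[all 6 edges red] = (1/2)^6, and likewise for blue, so P[monochromatic] = 2·(1/2)^6 = 2^{1 − 6} = 1/32.
Summing: E[X] = C(53, 4) · 2^{1 − 6} = 292825 · 1/32 = 292825/32.
Numerically: E[X] ≈ 9150.781250.

E[X] = C(53,4)·2^(1−C(4,2)) = 292825/32 ≈ 9150.781250.


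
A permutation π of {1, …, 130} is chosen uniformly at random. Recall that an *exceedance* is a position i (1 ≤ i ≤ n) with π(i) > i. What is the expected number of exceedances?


Write X = Σ_{i=1}^{130} X_i, where X_i = 1_{π(i) > i}.
For each fixed i, π(i) is uniform over {1, …, 130} (marginal of a uniform permutation), so P[π(i) > i] = (n − i)/n. Summing: Σ_{i=1}^{130} (n − i)/n = (0 + 1 + … + 129)/130 = 130(130 − 1)/(2·130) = (130 − 1)/2.
Hence E[X] = Σ_{i=1}^{130} (130 − i)/130 = 129/2 ≈ 64.5000.

E[X] = 129/2 = 64.5000.


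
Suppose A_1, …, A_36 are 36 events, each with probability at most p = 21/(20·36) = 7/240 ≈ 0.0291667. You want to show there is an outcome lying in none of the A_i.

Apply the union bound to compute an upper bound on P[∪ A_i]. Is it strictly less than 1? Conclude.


Union bound: P[∪_{i=1}^{36} A_i] ≤ Σ_i P[A_i] ≤ 36·p = 36·(7/240) = 21/20.
Numerically: 21/20 ≈ 1.0500000.
Is 21/20 < 1? NO.
Since the bound 21/20 is ≥ 1, the union bound is uninformative here; it does NOT by itself certify existence.

36·p = 21/20 ≈ 1.0500000; existence NOT certified by the union bound.


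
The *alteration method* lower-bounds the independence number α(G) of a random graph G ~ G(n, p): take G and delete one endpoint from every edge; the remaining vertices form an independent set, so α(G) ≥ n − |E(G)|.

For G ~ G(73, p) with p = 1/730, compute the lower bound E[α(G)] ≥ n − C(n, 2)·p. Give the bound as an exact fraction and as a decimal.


E[|E(G)|] = C(73, 2)·p = 2628 · (1/730) = 18/5.
E[α(G)] ≥ n − E[|E(G)|] = 73 − 18/5 = 347/5.
Numerically: ≈ 69.400.
(This is only a lower bound; the true E[α(G)] may be larger.)

E[α(G)] ≥ 347/5 ≈ 69.400.


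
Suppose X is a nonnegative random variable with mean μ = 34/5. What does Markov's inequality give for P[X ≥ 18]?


μ = E[X] = 34/5, a = 18.
Markov: P[X ≥ 18] ≤ μ/a = (34/5)/18 = 17/45.
Numerically: ≈ 0.37778.
(Since a = 18 > μ = 6.80000, the bound 17/45 is < 1 and informative.)

P[X ≥ 18] ≤ 17/45 ≈ 0.37778.


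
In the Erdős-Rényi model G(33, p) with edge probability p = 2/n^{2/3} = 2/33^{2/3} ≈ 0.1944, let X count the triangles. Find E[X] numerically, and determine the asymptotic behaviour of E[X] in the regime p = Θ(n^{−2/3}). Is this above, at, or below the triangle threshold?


Number of potential triangles: C(33, 3) = 5456.
Each occurs with probability p³ ≈ (0.1944)³ ≈ 7.346189e-03.
By linearity: E[X] = C(33, 3)·p³ ≈ 5456 · 7.346189e-03 ≈ 40.0808.
Since α = 2/3 < 1, p = c/n^{2/3} ≫ 1/n is above the triangle threshold p ~ 1/n. Asymptotically E[X] ~ (c³/6)·n^{3(1−α)} = (2³/6)·n^{1} → ∞; triangles are abundant w.h.p.

E[X] ≈ 40.0808; in regime p = Θ(1/n^{2/3}) E[X] diverges (above the triangle threshold p ~ 1/n).


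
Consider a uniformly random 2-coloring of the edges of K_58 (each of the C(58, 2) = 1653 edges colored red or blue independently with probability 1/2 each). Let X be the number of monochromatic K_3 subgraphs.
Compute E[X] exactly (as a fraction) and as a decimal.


Let X = Σ_S X_S over the C(58, 3) = 30856 subsets S of size 3, where X_S = 1 if the K_3 on S is monochromatic.
For a fixed S, the K_3 on S has C(3, 2) = 3 edges. P[all 3 edges red] = (1/2)^3, and likewise for blue, so P[monochromatic] = 2·(1/2)^3 = 2^{1 − 3} = 1/4.
By linearity: E[X] = C(58, 3) · 2^{1 − 3} = 30856 · 1/4 = 7714.
Numerically: E[X] ≈ 7714.000.

E[X] = C(58,3)·2^(1−C(3,2)) = 7714 ≈ 7714.000.


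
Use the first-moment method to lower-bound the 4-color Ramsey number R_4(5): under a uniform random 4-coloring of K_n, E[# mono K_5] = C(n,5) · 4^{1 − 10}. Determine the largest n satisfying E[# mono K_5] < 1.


We need C(n, 5) · 4^{1 − 10} < 1, i.e. C(n, 5) < 4^{10 − 1} = 262144.
Check values of n near the boundary:
  n = 32: C(32, 5) = 201376; 201376 < 262144? YES
  n = 33: C(33, 5) = 237336; 237336 < 262144? YES
  n = 34: C(34, 5) = 278256; 278256 < 262144? NO
  n = 35: C(35, 5) = 324632; 324632 < 262144? NO
The largest n with C(n, 5) < 262144 is n = 33 (where E[X] = 29667/32768 ≈ 0.90536). Hence R_4(5) > 33, i.e. R_4(5) ≥ 34.

Largest n = 33; hence R_4(5) > 33.


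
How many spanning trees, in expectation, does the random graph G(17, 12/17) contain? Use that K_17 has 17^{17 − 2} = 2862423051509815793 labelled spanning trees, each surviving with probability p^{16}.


K_17 has 17^{17 − 2} = 2862423051509815793 labelled spanning trees.
For each such spanning tree H, let X_H = 1 if all 16 edges of H are present in G. Then P[X_H = 1] = p^{16} = (12/17)^{16} = 184884258895036416/48661191875666868481.
By linearity: E[X] = Σ_H E[X_H] = 2862423051509815793 · p^{16} = 2862423051509815793 · 184884258895036416/48661191875666868481 = 184884258895036416/17.
Numerically: E[X] ≈ 1.0876e+16.

E[X] = 2862423051509815793 · (12/17)^{16} = 184884258895036416/17 ≈ 1.0876e+16.


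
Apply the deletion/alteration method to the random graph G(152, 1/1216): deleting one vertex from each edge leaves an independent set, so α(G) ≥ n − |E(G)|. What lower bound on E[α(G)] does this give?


E[|E(G)|] = C(152, 2)·p = 11476 · (1/1216) = 151/16.
E[α(G)] ≥ n − E[|E(G)|] = 152 − 151/16 = 2281/16.
Numerically: ≈ 142.562500.
(This is only a lower bound; the true E[α(G)] may be larger.)

E[α(G)] ≥ 2281/16 ≈ 142.562500.


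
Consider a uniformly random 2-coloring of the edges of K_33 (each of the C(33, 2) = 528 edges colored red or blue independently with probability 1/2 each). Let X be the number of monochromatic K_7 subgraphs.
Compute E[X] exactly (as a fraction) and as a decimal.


Let X = Σ_S X_S over the C(33, 7) = 4272048 subsets S of size 7, where X_S = 1 if the K_7 on S is monochromatic.
For a fixed S, the K_7 on S has C(7, 2) = 21 edges. P[all 21 edges red] = (1/2)^21, and likewise for blue, so P[monochromatic] = 2·(1/2)^21 = 2^{1 − 21} = 1/1048576.
By linearity: E[X] = C(33, 7) · 2^{1 − 21} = 4272048 · 1/1048576 = 267003/65536.
Numerically: E[X] ≈ 4.074.

E[X] = C(33,7)·2^(1−C(7,2)) = 267003/65536 ≈ 4.074.


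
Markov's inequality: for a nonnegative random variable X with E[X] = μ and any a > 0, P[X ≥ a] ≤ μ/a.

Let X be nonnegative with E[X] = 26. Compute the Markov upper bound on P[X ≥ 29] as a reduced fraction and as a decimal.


μ = E[X] = 26, a = 29.
Markov: P[X ≥ 29] ≤ μ/a = (26)/29 = 26/29.
Numerically: ≈ 0.897.
(Since a = 29 > μ = 26.000, the bound 26/29 is < 1 and informative.)

P[X ≥ 29] ≤ 26/29 ≈ 0.897.


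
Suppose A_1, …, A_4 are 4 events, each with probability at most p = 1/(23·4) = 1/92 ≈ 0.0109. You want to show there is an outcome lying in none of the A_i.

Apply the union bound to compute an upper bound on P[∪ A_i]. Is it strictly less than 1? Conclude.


Union bound: P[∪_{i=1}^{4} A_i] ≤ Σ_i P[A_i] ≤ 4·p = 4·(1/92) = 1/23.
Numerically: 1/23 ≈ 0.0435.
Is 1/23 < 1? YES.
Since P[∪ A_i] ≤ 1/23 < 1, the complement has P[∩ A_i^c] ≥ 1 − 1/23 = 22/23 > 0, so some outcome avoids every A_i.

4·p = 1/23 ≈ 0.0435; existence CERTIFIED by the union bound.


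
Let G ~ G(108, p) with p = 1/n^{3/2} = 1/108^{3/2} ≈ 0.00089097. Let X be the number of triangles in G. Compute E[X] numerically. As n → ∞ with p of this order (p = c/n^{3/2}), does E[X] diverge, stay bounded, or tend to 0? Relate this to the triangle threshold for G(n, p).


Number of potential triangles: C(108, 3) = 204156.
Each occurs with probability p³ ≈ (0.00089097)³ ≈ 7.0728281e-10.
By linearity: E[X] = C(108, 3)·p³ ≈ 204156 · 7.0728281e-10 ≈ 0.00014.
Since α = 3/2 > 1, p = c/n^{3/2} = o(1/n) is below the triangle threshold p ~ 1/n. Asymptotically E[X] ~ (c³/6)·n^{3(1−α)} = (1³/6)·n^{-1.5} → 0, so by Markov's inequality G has no triangles w.h.p.

E[X] ≈ 0.00014; in regime p = Θ(1/n^{3/2}) E[X] tends to 0 (below the triangle threshold p ~ 1/n).


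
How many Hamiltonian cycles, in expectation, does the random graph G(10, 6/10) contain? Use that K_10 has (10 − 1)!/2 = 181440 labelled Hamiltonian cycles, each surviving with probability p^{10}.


K_10 has (10 − 1)!/2 = 181440 labelled Hamiltonian cycles.
For each such Hamiltonian cycle H, let X_H = 1 if all 10 edges of H are present in G. Then P[X_H = 1] = p^{10} = (3/5)^{10} = 59049/9765625.
By linearity: E[X] = Σ_H E[X_H] = 181440 · p^{10} = 181440 · 59049/9765625 = 2142770112/1953125.
Numerically: E[X] ≈ 1097.1.

E[X] = 181440 · (3/5)^{10} = 2142770112/1953125 ≈ 1097.1.


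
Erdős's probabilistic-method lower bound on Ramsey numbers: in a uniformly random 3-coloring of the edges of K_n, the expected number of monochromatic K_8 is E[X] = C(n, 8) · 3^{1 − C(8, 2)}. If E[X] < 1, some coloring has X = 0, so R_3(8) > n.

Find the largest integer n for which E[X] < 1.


We need C(n, 8) · 3^{1 − 28} < 1, i.e. C(n, 8) < 3^{28 − 1} = 7625597484987.
Check values of n near the boundary:
  n = 155: C(155, 8) = 6876747915675; 6876747915675 < 7625597484987? YES
  n = 156: C(156, 8) = 7248464019225; 7248464019225 < 7625597484987? YES
  n = 157: C(157, 8) = 7637643295425; 7637643295425 < 7625597484987? NO
  n = 158: C(158, 8) = 8044984271181; 8044984271181 < 7625597484987? NO
The largest n with C(n, 8) < 7625597484987 is n = 156 (where E[X] = 805384891025/847288609443 ≈ 0.9505437). Hence R_3(8) > 156, i.e. R_3(8) ≥ 157.

Largest n = 156; hence R_3(8) > 156.


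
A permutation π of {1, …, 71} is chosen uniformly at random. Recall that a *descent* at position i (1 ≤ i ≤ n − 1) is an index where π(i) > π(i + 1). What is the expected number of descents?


Write X = Σ X_I over i = 1, …, 70, with X_I the indicator of one descent.
There are 70 indicators.
For each fixed i, the pair (π(i), π(i+1)) is a uniformly random ordered pair of distinct values from {1, …, 71}; by symmetry P[π(i) > π(i+1)] = 1/2.
By linearity: E[X] = 70 · (1/2) = (71 − 1) · (1/2) = 35 ≈ 35.000000.

E[X] = 35 = 35.000000.


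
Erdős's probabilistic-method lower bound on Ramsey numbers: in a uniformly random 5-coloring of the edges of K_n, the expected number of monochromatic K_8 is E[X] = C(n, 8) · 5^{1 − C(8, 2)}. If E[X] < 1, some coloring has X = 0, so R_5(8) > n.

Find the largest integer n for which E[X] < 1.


We need C(n, 8) · 5^{1 − 28} < 1, i.e. C(n, 8) < 5^{28 − 1} = 7450580596923828125.
Check values of n near the boundary:
  n = 857: C(857, 8) = 6983854138365964575; 6983854138365964575 < 7450580596923828125? YES
  n = 858: C(858, 8) = 7049584530256467771; 7049584530256467771 < 7450580596923828125? YES
  n = 859: C(859, 8) = 7115855595170747139; 7115855595170747139 < 7450580596923828125? YES
  n = 860: C(860, 8) = 7182671140665308145; 7182671140665308145 < 7450580596923828125? YES
  n = 861: C(861, 8) = 7250034996615275865; 7250034996615275865 < 7450580596923828125? YES
  n = 862: C(862, 8) = 7317951015318931845; 7317951015318931845 < 7450580596923828125? YES
  n = 863: C(863, 8) = 7386423071602617757; 7386423071602617757 < 7450580596923828125? YES
  n = 864: C(864, 8) = 7455455062926006708; 7455455062926006708 < 7450580596923828125? NO
  n = 865: C(865, 8) = 7525050909487743060; 7525050909487743060 < 7450580596923828125? NO
The largest n with C(n, 8) < 7450580596923828125 is n = 863 (where E[X] = 7386423071602617757/7450580596923828125 ≈ 0.9913889). Hence R_5(8) > 863, i.e. R_5(8) ≥ 864.

Largest n = 863; hence R_5(8) > 863.


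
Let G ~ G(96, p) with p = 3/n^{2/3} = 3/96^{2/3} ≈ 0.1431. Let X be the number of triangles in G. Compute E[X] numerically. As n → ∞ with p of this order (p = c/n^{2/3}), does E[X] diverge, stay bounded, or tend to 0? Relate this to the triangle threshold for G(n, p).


Number of potential triangles: C(96, 3) = 142880.
Each occurs with probability p³ ≈ (0.1431)³ ≈ 2.929688e-03.
By linearity: E[X] = C(96, 3)·p³ ≈ 142880 · 2.929688e-03 ≈ 418.5938.
Since α = 2/3 < 1, p = c/n^{2/3} ≫ 1/n is above the triangle threshold p ~ 1/n. Asymptotically E[X] ~ (c³/6)·n^{3(1−α)} = (3³/6)·n^{1} → ∞; triangles are abundant w.h.p.

E[X] ≈ 418.5938; in regime p = Θ(1/n^{2/3}) E[X] diverges (above the triangle threshold p ~ 1/n).


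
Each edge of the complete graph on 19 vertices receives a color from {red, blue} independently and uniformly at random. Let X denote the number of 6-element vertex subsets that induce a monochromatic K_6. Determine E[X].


Let X = Σ_S X_S over the C(19, 6) = 27132 subsets S of size 6, where X_S = 1 if the K_6 on S is monochromatic.
For a fixed S, the K_6 on S has C(6, 2) = 15 edges. P[all 15 edges red] = (1/2)^15, and likewise for blue, so P[monochromatic] = 2·(1/2)^15 = 2^{1 − 15} = 1/16384.
By linearity of expectation: E[X] = C(19, 6) · 2^{1 − 15} = 27132 · 1/16384 = 6783/4096.
Numerically: E[X] ≈ 1.656.

E[X] = C(19,6)·2^(1−C(6,2)) = 6783/4096 ≈ 1.656.


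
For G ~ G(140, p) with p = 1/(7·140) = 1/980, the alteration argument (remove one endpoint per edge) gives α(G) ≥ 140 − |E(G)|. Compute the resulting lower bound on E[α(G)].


E[|E(G)|] = C(140, 2)·p = 9730 · (1/980) = 139/14.
E[α(G)] ≥ n − E[|E(G)|] = 140 − 139/14 = 1821/14.
Numerically: ≈ 130.071.
(This is only a lower bound; the true E[α(G)] may be larger.)

E[α(G)] ≥ 1821/14 ≈ 130.071.


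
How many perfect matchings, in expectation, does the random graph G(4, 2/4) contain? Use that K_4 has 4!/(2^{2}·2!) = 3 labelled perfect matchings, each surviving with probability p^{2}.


K_4 has 4!/(2^{2}·2!) = 3 labelled perfect matchings.
For each such perfect matching H, let X_H = 1 if all 2 edges of H are present in G. Then P[X_H = 1] = p^{2} = (1/2)^{2} = 1/4.
Summing the indicators: E[X] = Σ_H E[X_H] = 3 · p^{2} = 3 · 1/4 = 3/4.
Numerically: E[X] ≈ 0.75.

E[X] = 3 · (1/2)^{2} = 3/4 ≈ 0.75.


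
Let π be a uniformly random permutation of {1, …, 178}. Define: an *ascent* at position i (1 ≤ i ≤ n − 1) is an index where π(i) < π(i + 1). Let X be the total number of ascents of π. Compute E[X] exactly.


Write X = Σ X_I over i = 1, …, 177, with X_I the indicator of one ascent.
There are 177 indicators.
For each fixed i, the pair (π(i), π(i+1)) is a uniformly random ordered pair of distinct values from {1, …, 178}; by symmetry P[π(i) < π(i+1)] = 1/2.
By linearity: E[X] = 177 · (1/2) = (178 − 1) · (1/2) = 177/2 ≈ 88.500.

E[X] = 177/2 = 88.500.


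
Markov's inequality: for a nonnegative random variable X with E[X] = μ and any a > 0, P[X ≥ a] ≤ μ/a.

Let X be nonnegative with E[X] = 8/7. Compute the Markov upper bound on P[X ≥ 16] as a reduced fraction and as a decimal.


μ = E[X] = 8/7, a = 16.
Markov: P[X ≥ 16] ≤ μ/a = (8/7)/16 = 1/14.
Numerically: ≈ 0.0714.
(Since a = 16 > μ = 1.1429, the bound 1/14 is < 1 and informative.)

P[X ≥ 16] ≤ 1/14 ≈ 0.0714.


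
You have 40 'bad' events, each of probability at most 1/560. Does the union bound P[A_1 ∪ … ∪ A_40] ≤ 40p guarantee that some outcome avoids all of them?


Union bound: P[∪_{i=1}^{40} A_i] ≤ Σ_i P[A_i] ≤ 40·p = 40·(1/560) = 1/14.
Numerically: 1/14 ≈ 0.071429.
Is 1/14 < 1? YES.
Since P[∪ A_i] ≤ 1/14 < 1, the complement has P[∩ A_i^c] ≥ 1 − 1/14 = 13/14 > 0, so some outcome avoids every A_i.

40·p = 1/14 ≈ 0.071429; existence CERTIFIED by the union bound.


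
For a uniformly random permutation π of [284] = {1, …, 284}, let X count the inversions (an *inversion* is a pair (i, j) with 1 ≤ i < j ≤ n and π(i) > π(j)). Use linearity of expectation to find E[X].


Write X = Σ X_I over the C(284, 2) = 40186 pairs i < j, with X_I the indicator of one inversion.
There are 40186 indicators.
For each fixed pair i < j, the values π(i) and π(j) are two distinct elements of {1, …, 284} in uniformly random order; by symmetry P[π(i) > π(j)] = 1/2.
By linearity: E[X] = 40186 · (1/2) = C(284, 2) · (1/2) = 40186/2 = 20093 ≈ 20093.00000.

E[X] = 20093 = 20093.00000.


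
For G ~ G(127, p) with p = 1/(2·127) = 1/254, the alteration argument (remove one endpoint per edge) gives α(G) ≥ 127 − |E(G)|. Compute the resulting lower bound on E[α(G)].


E[|E(G)|] = C(127, 2)·p = 8001 · (1/254) = 63/2.
E[α(G)] ≥ n − E[|E(G)|] = 127 − 63/2 = 191/2.
Numerically: ≈ 95.50000.
(This is only a lower bound; the true E[α(G)] may be larger.)

E[α(G)] ≥ 191/2 ≈ 95.50000.


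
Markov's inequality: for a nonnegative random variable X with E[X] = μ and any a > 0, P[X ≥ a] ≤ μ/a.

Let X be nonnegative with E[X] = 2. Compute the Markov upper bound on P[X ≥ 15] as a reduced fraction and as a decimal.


μ = E[X] = 2, a = 15.
Markov: P[X ≥ 15] ≤ μ/a = (2)/15 = 2/15.
Numerically: ≈ 0.13333.
(Since a = 15 > μ = 2.00000, the bound 2/15 is < 1 and informative.)

P[X ≥ 15] ≤ 2/15 ≈ 0.13333.


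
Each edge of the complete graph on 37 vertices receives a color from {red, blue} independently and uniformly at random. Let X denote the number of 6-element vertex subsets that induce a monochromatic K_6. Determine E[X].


Let X = Σ_S X_S over the C(37, 6) = 2324784 subsets S of size 6, where X_S = 1 if the K_6 on S is monochromatic.
For a fixed S, the K_6 on S has C(6, 2) = 15 edges. P[all 15 edges red] = (1/2)^15, and likewise for blue, so P[monochromatic] = 2·(1/2)^15 = 2^{1 − 15} = 1/16384.
Summing: E[X] = C(37, 6) · 2^{1 − 15} = 2324784 · 1/16384 = 145299/1024.
Numerically: E[X] ≈ 141.89355.

E[X] = C(37,6)·2^(1−C(6,2)) = 145299/1024 ≈ 141.89355.


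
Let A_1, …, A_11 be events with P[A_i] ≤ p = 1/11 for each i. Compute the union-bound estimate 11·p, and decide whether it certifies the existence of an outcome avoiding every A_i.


Union bound: P[∪_{i=1}^{11} A_i] ≤ Σ_i P[A_i] ≤ 11·p = 11·(1/11) = 1.
Numerically: 1 ≈ 1.0000000.
Is 1 < 1? NO.
Since the bound 1 is ≥ 1, the union bound is uninformative here; it does NOT by itself certify existence.

11·p = 1 ≈ 1.0000000; existence NOT certified by the union bound.


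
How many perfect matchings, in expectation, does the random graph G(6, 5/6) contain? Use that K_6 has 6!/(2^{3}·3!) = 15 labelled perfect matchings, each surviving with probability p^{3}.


K_6 has 6!/(2^{3}·3!) = 15 labelled perfect matchings.
For each such perfect matching H, let X_H = 1 if all 3 edges of H are present in G. Then P[X_H = 1] = p^{3} = (5/6)^{3} = 125/216.
By linearity: E[X] = Σ_H E[X_H] = 15 · p^{3} = 15 · 125/216 = 625/72.
Numerically: E[X] ≈ 8.68056.

E[X] = 15 · (5/6)^{3} = 625/72 ≈ 8.68056.


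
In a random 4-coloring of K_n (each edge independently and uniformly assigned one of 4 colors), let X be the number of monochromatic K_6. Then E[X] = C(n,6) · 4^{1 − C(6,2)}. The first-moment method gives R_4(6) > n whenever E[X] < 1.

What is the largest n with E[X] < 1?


We need C(n, 6) · 4^{1 − 15} < 1, i.e. C(n, 6) < 4^{15 − 1} = 268435456.
Check values of n near the boundary:
  n = 75: C(75, 6) = 201359550; 201359550 < 268435456? YES
  n = 76: C(76, 6) = 218618940; 218618940 < 268435456? YES
  n = 77: C(77, 6) = 237093780; 237093780 < 268435456? YES
  n = 78: C(78, 6) = 256851595; 256851595 < 268435456? YES
  n = 79: C(79, 6) = 277962685; 277962685 < 268435456? NO
  n = 80: C(80, 6) = 300500200; 300500200 < 268435456? NO
  n = 81: C(81, 6) = 324540216; 324540216 < 268435456? NO
The largest n with C(n, 6) < 268435456 is n = 78 (where E[X] = 256851595/268435456 ≈ 0.956847). Hence R_4(6) > 78, i.e. R_4(6) ≥ 79.

Largest n = 78; hence R_4(6) > 78.


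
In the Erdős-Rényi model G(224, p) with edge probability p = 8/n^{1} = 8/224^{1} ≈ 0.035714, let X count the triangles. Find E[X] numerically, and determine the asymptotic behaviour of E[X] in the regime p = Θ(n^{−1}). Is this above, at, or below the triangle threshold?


Number of potential triangles: C(224, 3) = 1848224.
Each occurs with probability p³ ≈ (0.035714)³ ≈ 4.5553936e-05.
By linearity: E[X] = C(224, 3)·p³ ≈ 1848224 · 4.5553936e-05 ≈ 84.19388.
Here α = 1, so p = 8/n is exactly at the triangle threshold p ~ 1/n. Asymptotically E[X] → c³/6 = 8³/6 = 256/3 ≈ 85.33333, a bounded constant. In this regime the triangle count is asymptotically Poisson(c³/6).

E[X] ≈ 84.19388; in regime p = Θ(1/n^{1}) E[X] stays bounded (at the triangle threshold p ~ 1/n).


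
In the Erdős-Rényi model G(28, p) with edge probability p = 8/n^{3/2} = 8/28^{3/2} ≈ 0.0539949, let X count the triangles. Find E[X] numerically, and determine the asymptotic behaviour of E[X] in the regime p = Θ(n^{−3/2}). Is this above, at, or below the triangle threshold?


Number of potential triangles: C(28, 3) = 3276.
Each occurs with probability p³ ≈ (0.0539949)³ ≈ 1.57419606e-04.
By linearity: E[X] = C(28, 3)·p³ ≈ 3276 · 1.57419606e-04 ≈ 0.515707.
Since α = 3/2 > 1, p = c/n^{3/2} = o(1/n) is below the triangle threshold p ~ 1/n. Asymptotically E[X] ~ (c³/6)·n^{3(1−α)} = (8³/6)·n^{-1.5} → 0, so by Markov's inequality G has no triangles w.h.p.

E[X] ≈ 0.515707; in regime p = Θ(1/n^{3/2}) E[X] tends to 0 (below the triangle threshold p ~ 1/n).


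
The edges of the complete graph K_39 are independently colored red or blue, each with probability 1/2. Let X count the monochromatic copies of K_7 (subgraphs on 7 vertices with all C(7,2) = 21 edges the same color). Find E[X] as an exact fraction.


Let X = Σ_S X_S over the C(39, 7) = 15380937 subsets S of size 7, where X_S = 1 if the K_7 on S is monochromatic.
For a fixed S, the K_7 on S has C(7, 2) = 21 edges. P[all 21 edges red] = (1/2)^21, and likewise for blue, so P[monochromatic] = 2·(1/2)^21 = 2^{1 − 21} = 1/1048576.
Summing: E[X] = C(39, 7) · 2^{1 − 21} = 15380937 · 1/1048576 = 15380937/1048576.
Numerically: E[X] ≈ 14.66840.

E[X] = C(39,7)·2^(1−C(7,2)) = 15380937/1048576 ≈ 14.66840.


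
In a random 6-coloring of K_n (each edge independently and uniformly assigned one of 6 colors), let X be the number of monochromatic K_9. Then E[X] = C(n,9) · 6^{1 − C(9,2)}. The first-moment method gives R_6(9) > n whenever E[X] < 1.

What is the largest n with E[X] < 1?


We need C(n, 9) · 6^{1 − 36} < 1, i.e. C(n, 9) < 6^{36 − 1} = 1719070799748422591028658176.
Check values of n near the boundary:
  n = 4404: C(4404, 9) = 1703375445537161676647015880; 1703375445537161676647015880 < 1719070799748422591028658176? YES
  n = 4405: C(4405, 9) = 1706862792900636302463627150; 1706862792900636302463627150 < 1719070799748422591028658176? YES
  n = 4406: C(4406, 9) = 1710356485221788389505285700; 1710356485221788389505285700 < 1719070799748422591028658176? YES
  n = 4407: C(4407, 9) = 1713856532599459170657070050; 1713856532599459170657070050 < 1719070799748422591028658176? YES
  n = 4408: C(4408, 9) = 1717362945146264156457459600; 1717362945146264156457459600 < 1719070799748422591028658176? YES
  n = 4409: C(4409, 9) = 1720875732988608787686577131; 1720875732988608787686577131 < 1719070799748422591028658176? NO
  n = 4410: C(4410, 9) = 1724394906266704102180823710; 1724394906266704102180823710 < 1719070799748422591028658176? NO
The largest n with C(n, 9) < 1719070799748422591028658176 is n = 4408 (where E[X] = 35778394690547169926197075/35813974994758803979763712 ≈ 0.9990). Hence R_6(9) > 4408, i.e. R_6(9) ≥ 4409.

Largest n = 4408; hence R_6(9) > 4408.


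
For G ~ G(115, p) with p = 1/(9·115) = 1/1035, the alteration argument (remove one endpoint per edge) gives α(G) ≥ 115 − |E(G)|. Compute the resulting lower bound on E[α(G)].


E[|E(G)|] = C(115, 2)·p = 6555 · (1/1035) = 19/3.
E[α(G)] ≥ n − E[|E(G)|] = 115 − 19/3 = 326/3.
Numerically: ≈ 108.667.
(This is only a lower bound; the true E[α(G)] may be larger.)

E[α(G)] ≥ 326/3 ≈ 108.667.


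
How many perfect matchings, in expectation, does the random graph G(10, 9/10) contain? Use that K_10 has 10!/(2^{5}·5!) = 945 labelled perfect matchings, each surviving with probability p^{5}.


K_10 has 10!/(2^{5}·5!) = 945 labelled perfect matchings.
For each such perfect matching H, let X_H = 1 if all 5 edges of H are present in G. Then P[X_H = 1] = p^{5} = (9/10)^{5} = 59049/100000.
Summing the indicators: E[X] = Σ_H E[X_H] = 945 · p^{5} = 945 · 59049/100000 = 11160261/20000.
Numerically: E[X] ≈ 558.01.

E[X] = 945 · (9/10)^{5} = 11160261/20000 ≈ 558.01.


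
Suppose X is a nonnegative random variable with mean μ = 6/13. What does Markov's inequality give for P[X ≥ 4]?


μ = E[X] = 6/13, a = 4.
Markov: P[X ≥ 4] ≤ μ/a = (6/13)/4 = 3/26.
Numerically: ≈ 0.115.
(Since a = 4 > μ = 0.462, the bound 3/26 is < 1 and informative.)

P[X ≥ 4] ≤ 3/26 ≈ 0.115.


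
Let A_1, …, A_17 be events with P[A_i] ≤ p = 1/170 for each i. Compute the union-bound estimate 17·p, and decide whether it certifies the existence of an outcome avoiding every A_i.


Union bound: P[∪_{i=1}^{17} A_i] ≤ Σ_i P[A_i] ≤ 17·p = 17·(1/170) = 1/10.
Numerically: 1/10 ≈ 0.1000000.
Is 1/10 < 1? YES.
Since P[∪ A_i] ≤ 1/10 < 1, the complement has P[∩ A_i^c] ≥ 1 − 1/10 = 9/10 > 0, so some outcome avoids every A_i.

17·p = 1/10 ≈ 0.1000000; existence CERTIFIED by the union bound.


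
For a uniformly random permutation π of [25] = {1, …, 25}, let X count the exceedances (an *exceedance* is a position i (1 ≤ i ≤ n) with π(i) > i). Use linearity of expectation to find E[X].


Write X = Σ_{i=1}^{25} X_i, where X_i = 1_{π(i) > i}.
For each fixed i, π(i) is uniform over {1, …, 25} (marginal of a uniform permutation), so P[π(i) > i] = (n − i)/n. Summing: Σ_{i=1}^{25} (n − i)/n = (0 + 1 + … + 24)/25 = 25(25 − 1)/(2·25) = (25 − 1)/2.
Hence E[X] = Σ_{i=1}^{25} (25 − i)/25 = 12 ≈ 12.000.

E[X] = 12 = 12.000.


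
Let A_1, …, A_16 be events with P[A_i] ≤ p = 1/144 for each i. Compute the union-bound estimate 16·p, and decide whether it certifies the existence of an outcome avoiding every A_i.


Union bound: P[∪_{i=1}^{16} A_i] ≤ Σ_i P[A_i] ≤ 16·p = 16·(1/144) = 1/9.
Numerically: 1/9 ≈ 0.1111111.
Is 1/9 < 1? YES.
Since P[∪ A_i] ≤ 1/9 < 1, the complement has P[∩ A_i^c] ≥ 1 − 1/9 = 8/9 > 0, so some outcome avoids every A_i.

16·p = 1/9 ≈ 0.1111111; existence CERTIFIED by the union bound.


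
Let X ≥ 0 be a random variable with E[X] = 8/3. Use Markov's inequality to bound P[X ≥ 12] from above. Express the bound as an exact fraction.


μ = E[X] = 8/3, a = 12.
Markov: P[X ≥ 12] ≤ μ/a = (8/3)/12 = 2/9.
Numerically: ≈ 0.2222.
(Since a = 12 > μ = 2.6667, the bound 2/9 is < 1 and informative.)

P[X ≥ 12] ≤ 2/9 ≈ 0.2222.


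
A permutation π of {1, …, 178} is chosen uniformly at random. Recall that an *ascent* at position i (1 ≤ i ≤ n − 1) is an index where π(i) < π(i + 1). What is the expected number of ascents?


Write X = Σ X_I over i = 1, …, 177, with X_I the indicator of one ascent.
There are 177 indicators.
For each fixed i, the pair (π(i), π(i+1)) is a uniformly random ordered pair of distinct values from {1, …, 178}; by symmetry P[π(i) < π(i+1)] = 1/2.
By linearity: E[X] = 177 · (1/2) = (178 − 1) · (1/2) = 177/2 ≈ 88.50000.

E[X] = 177/2 = 88.50000.


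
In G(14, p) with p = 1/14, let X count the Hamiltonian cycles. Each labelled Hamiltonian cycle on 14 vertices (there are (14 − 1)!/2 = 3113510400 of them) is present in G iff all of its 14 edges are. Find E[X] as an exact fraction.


K_14 has (14 − 1)!/2 = 3113510400 labelled Hamiltonian cycles.
For each such Hamiltonian cycle H, let X_H = 1 if all 14 edges of H are present in G. Then P[X_H = 1] = p^{14} = (1/14)^{14} = 1/11112006825558016.
By linearity of expectation: E[X] = Σ_H E[X_H] = 3113510400 · p^{14} = 3113510400 · 1/11112006825558016 = 868725/3100448333024.
Numerically: E[X] ≈ 2.80193e-07.

E[X] = 3113510400 · (1/14)^{14} = 868725/3100448333024 ≈ 2.80193e-07.


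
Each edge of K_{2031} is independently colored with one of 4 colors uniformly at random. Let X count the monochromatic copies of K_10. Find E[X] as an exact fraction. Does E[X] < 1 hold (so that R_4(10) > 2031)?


E[X] = C(2031, 10) · 4^{1 − 45} = 321883478221675085423322615 · 4^{−44} = 321883478221675085423322615/309485009821345068724781056.
As a reduced fraction: E[X] = 321883478221675085423322615/309485009821345068724781056 ≈ 1.0400616.
Is E[X] < 1? NO.
Since E[X] ≥ 1, the first-moment bound is inconclusive at n = 2031; it does NOT by itself certify R_4(10) > 2031.

E[X] = 321883478221675085423322615/309485009821345068724781056 ≈ 1.0400616; E[X] ≥ 1; first-moment method inconclusive here.


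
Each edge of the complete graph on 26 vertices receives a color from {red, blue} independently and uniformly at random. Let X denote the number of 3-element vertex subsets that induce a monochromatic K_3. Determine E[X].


Let X = Σ_S X_S over the C(26, 3) = 2600 subsets S of size 3, where X_S = 1 if the K_3 on S is monochromatic.
For a fixed S, the K_3 on S has C(3, 2) = 3 edges. P[all 3 edges red] = (1/2)^3, and likewise for blue, so P[monochromatic] = 2·(1/2)^3 = 2^{1 − 3} = 1/4.
By linearity of expectation: E[X] = C(26, 3) · 2^{1 − 3} = 2600 · 1/4 = 650.
Numerically: E[X] ≈ 650.00000.

E[X] = C(26,3)·2^(1−C(3,2)) = 650 ≈ 650.00000.


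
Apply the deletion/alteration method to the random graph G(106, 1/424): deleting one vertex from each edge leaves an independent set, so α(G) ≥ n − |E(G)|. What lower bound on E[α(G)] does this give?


E[|E(G)|] = C(106, 2)·p = 5565 · (1/424) = 105/8.
E[α(G)] ≥ n − E[|E(G)|] = 106 − 105/8 = 743/8.
Numerically: ≈ 92.8750.
(This is only a lower bound; the true E[α(G)] may be larger.)

E[α(G)] ≥ 743/8 ≈ 92.8750.


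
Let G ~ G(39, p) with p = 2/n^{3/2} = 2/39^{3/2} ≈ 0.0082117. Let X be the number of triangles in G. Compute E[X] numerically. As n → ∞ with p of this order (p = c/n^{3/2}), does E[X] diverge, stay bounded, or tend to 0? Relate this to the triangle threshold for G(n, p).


Number of potential triangles: C(39, 3) = 9139.
Each occurs with probability p³ ≈ (0.0082117)³ ≈ 5.53731533e-07.
By linearity: E[X] = C(39, 3)·p³ ≈ 9139 · 5.53731533e-07 ≈ 0.005061.
Since α = 3/2 > 1, p = c/n^{3/2} = o(1/n) is below the triangle threshold p ~ 1/n. Asymptotically E[X] ~ (c³/6)·n^{3(1−α)} = (2³/6)·n^{-1.5} → 0, so by Markov's inequality G has no triangles w.h.p.

E[X] ≈ 0.005061; in regime p = Θ(1/n^{3/2}) E[X] tends to 0 (below the triangle threshold p ~ 1/n).


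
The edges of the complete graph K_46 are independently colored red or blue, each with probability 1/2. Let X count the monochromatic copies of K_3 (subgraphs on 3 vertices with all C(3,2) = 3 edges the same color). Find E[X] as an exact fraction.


Let X = Σ_S X_S over the C(46, 3) = 15180 subsets S of size 3, where X_S = 1 if the K_3 on S is monochromatic.
For a fixed S, the K_3 on S has C(3, 2) = 3 edges. P[all 3 edges red] = (1/2)^3, and likewise for blue, so P[monochromatic] = 2·(1/2)^3 = 2^{1 − 3} = 1/4.
Summing: E[X] = C(46, 3) · 2^{1 − 3} = 15180 · 1/4 = 3795.
Numerically: E[X] ≈ 3795.00000.

E[X] = C(46,3)·2^(1−C(3,2)) = 3795 ≈ 3795.00000.


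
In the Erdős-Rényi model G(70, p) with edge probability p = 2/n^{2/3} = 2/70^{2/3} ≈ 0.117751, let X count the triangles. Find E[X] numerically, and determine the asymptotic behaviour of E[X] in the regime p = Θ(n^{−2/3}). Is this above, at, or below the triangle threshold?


Number of potential triangles: C(70, 3) = 54740.
Each occurs with probability p³ ≈ (0.117751)³ ≈ 1.63265306e-03.
By linearity: E[X] = C(70, 3)·p³ ≈ 54740 · 1.63265306e-03 ≈ 89.371429.
Since α = 2/3 < 1, p = c/n^{2/3} ≫ 1/n is above the triangle threshold p ~ 1/n. Asymptotically E[X] ~ (c³/6)·n^{3(1−α)} = (2³/6)·n^{1} → ∞; triangles are abundant w.h.p.

E[X] ≈ 89.371429; in regime p = Θ(1/n^{2/3}) E[X] diverges (above the triangle threshold p ~ 1/n).


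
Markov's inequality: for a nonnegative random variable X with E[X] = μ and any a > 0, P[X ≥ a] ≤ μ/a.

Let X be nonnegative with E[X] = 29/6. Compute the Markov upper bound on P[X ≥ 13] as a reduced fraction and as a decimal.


μ = E[X] = 29/6, a = 13.
Markov: P[X ≥ 13] ≤ μ/a = (29/6)/13 = 29/78.
Numerically: ≈ 0.372.
(Since a = 13 > μ = 4.833, the bound 29/78 is < 1 and informative.)

P[X ≥ 13] ≤ 29/78 ≈ 0.372.


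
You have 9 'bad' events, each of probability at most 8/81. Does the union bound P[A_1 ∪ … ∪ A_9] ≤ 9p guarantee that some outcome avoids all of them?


Union bound: P[∪_{i=1}^{9} A_i] ≤ Σ_i P[A_i] ≤ 9·p = 9·(8/81) = 8/9.
Numerically: 8/9 ≈ 0.889.
Is 8/9 < 1? YES.
Since P[∪ A_i] ≤ 8/9 < 1, the complement has P[∩ A_i^c] ≥ 1 − 8/9 = 1/9 > 0, so some outcome avoids every A_i.

9·p = 8/9 ≈ 0.889; existence CERTIFIED by the union bound.


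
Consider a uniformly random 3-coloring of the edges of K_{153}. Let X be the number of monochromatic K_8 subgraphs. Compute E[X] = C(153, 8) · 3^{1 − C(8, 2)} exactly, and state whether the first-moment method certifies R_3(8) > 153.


E[X] = C(153, 8) · 3^{1 − 28} = 6183023199255 · 3^{−27} = 6183023199255/7625597484987.
As a reduced fraction: E[X] = 687002577695/847288609443 ≈ 0.811.
Is E[X] < 1? YES.
Since E[X] < 1, there exists a 3-coloring of K_{153} with no monochromatic K_8; hence R_3(8) > 153.

E[X] = 687002577695/847288609443 ≈ 0.811; E[X] < 1, so R_3(8) > 153.


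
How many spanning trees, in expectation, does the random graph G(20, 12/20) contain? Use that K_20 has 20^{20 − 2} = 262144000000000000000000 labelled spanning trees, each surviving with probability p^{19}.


K_20 has 20^{20 − 2} = 262144000000000000000000 labelled spanning trees.
For each such spanning tree H, let X_H = 1 if all 19 edges of H are present in G. Then P[X_H = 1] = p^{19} = (3/5)^{19} = 1162261467/19073486328125.
By linearity: E[X] = Σ_H E[X_H] = 262144000000000000000000 · p^{19} = 262144000000000000000000 · 1162261467/19073486328125 = 79869999842655731712/5.
Numerically: E[X] ≈ 1.6e+19.

E[X] = 262144000000000000000000 · (3/5)^{19} = 79869999842655731712/5 ≈ 1.6e+19.


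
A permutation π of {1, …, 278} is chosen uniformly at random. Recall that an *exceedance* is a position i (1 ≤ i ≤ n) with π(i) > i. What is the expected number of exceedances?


Write X = Σ_{i=1}^{278} X_i, where X_i = 1_{π(i) > i}.
For each fixed i, π(i) is uniform over {1, …, 278} (marginal of a uniform permutation), so P[π(i) > i] = (n − i)/n. Summing: Σ_{i=1}^{278} (n − i)/n = (0 + 1 + … + 277)/278 = 278(278 − 1)/(2·278) = (278 − 1)/2.
Hence E[X] = Σ_{i=1}^{278} (278 − i)/278 = 277/2 ≈ 138.5000.

E[X] = 277/2 = 138.5000.


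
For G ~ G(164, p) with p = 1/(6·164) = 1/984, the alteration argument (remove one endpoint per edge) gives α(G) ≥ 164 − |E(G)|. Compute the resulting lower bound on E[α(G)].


E[|E(G)|] = C(164, 2)·p = 13366 · (1/984) = 163/12.
E[α(G)] ≥ n − E[|E(G)|] = 164 − 163/12 = 1805/12.
Numerically: ≈ 150.416667.
(This is only a lower bound; the true E[α(G)] may be larger.)

E[α(G)] ≥ 1805/12 ≈ 150.416667.


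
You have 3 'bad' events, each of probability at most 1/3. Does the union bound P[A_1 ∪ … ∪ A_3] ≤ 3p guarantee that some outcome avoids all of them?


Union bound: P[∪_{i=1}^{3} A_i] ≤ Σ_i P[A_i] ≤ 3·p = 3·(1/3) = 1.
Numerically: 1 ≈ 1.000000.
Is 1 < 1? NO.
Since the bound 1 is ≥ 1, the union bound is uninformative here; it does NOT by itself certify existence.

3·p = 1 ≈ 1.000000; existence NOT certified by the union bound.


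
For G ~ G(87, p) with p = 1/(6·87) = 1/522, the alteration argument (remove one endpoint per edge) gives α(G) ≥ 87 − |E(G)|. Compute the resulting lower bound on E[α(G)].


E[|E(G)|] = C(87, 2)·p = 3741 · (1/522) = 43/6.
E[α(G)] ≥ n − E[|E(G)|] = 87 − 43/6 = 479/6.
Numerically: ≈ 79.833333.
(This is only a lower bound; the true E[α(G)] may be larger.)

E[α(G)] ≥ 479/6 ≈ 79.833333.


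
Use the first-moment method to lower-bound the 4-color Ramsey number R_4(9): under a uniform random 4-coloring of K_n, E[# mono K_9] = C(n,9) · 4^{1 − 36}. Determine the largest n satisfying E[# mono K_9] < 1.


We need C(n, 9) · 4^{1 − 36} < 1, i.e. C(n, 9) < 4^{36 − 1} = 1180591620717411303424.
Check values of n near the boundary:
  n = 909: C(909, 9) = 1122169012923711463931; 1122169012923711463931 < 1180591620717411303424? YES
  n = 910: C(910, 9) = 1133378248346922788210; 1133378248346922788210 < 1180591620717411303424? YES
  n = 911: C(911, 9) = 1144686900492291197405; 1144686900492291197405 < 1180591620717411303424? YES
  n = 912: C(912, 9) = 1156095740032081475120; 1156095740032081475120 < 1180591620717411303424? YES
  n = 913: C(913, 9) = 1167605542753639808390; 1167605542753639808390 < 1180591620717411303424? YES
  n = 914: C(914, 9) = 1179217089587653905932; 1179217089587653905932 < 1180591620717411303424? YES
  n = 915: C(915, 9) = 1190931166636537885130; 1190931166636537885130 < 1180591620717411303424? NO
  n = 916: C(916, 9) = 1202748565202942340440; 1202748565202942340440 < 1180591620717411303424? NO
  n = 917: C(917, 9) = 1214670081818390006810; 1214670081818390006810 < 1180591620717411303424? NO
The largest n with C(n, 9) < 1180591620717411303424 is n = 914 (where E[X] = 294804272396913476483/295147905179352825856 ≈ 0.999). Hence R_4(9) > 914, i.e. R_4(9) ≥ 915.

Largest n = 914; hence R_4(9) > 914.
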